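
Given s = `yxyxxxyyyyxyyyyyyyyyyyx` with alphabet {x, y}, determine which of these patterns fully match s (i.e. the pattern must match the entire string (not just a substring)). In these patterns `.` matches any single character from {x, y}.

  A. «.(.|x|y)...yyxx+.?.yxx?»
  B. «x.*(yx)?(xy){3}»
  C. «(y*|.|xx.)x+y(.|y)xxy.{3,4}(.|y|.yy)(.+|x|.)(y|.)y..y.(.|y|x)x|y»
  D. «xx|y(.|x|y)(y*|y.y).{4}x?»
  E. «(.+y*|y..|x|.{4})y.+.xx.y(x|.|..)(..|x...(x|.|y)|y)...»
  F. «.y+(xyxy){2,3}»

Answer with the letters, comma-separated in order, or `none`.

A → no match
B → no match — must start with `x`
C → match
D → no match
E → no match
F → no match — must end with `xyxy`

C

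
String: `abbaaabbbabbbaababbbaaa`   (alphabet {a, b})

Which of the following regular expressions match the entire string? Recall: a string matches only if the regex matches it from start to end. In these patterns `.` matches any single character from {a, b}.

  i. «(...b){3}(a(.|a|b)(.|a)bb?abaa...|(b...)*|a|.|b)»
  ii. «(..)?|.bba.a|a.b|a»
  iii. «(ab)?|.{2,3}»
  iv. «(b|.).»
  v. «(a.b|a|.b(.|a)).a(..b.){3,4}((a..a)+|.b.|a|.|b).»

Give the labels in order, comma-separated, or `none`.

i → no match
ii → no match
iii → no match
iv → no match
v → match

v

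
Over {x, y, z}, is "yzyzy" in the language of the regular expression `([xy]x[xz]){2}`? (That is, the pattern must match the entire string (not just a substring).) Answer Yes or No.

No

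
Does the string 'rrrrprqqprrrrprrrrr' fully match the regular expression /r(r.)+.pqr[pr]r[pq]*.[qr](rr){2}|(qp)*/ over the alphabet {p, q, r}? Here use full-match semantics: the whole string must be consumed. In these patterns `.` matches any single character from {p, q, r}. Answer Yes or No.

No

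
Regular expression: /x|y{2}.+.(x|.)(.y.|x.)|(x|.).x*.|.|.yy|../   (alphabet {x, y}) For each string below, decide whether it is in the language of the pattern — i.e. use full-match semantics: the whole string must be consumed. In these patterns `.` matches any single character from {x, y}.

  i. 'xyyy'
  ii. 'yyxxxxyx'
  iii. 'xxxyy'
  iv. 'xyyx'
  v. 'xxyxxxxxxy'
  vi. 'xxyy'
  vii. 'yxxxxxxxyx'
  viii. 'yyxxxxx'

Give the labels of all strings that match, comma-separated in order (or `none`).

i. 'xyyy' → no match
ii. 'yyxxxxyx' → match
iii. 'xxxyy' → no match
iv. 'xyyx' → no match
v. 'xxyxxxxxxy' → no match
vi. 'xxyy' → no match
vii. 'yxxxxxxxyx' → no match
viii. 'yyxxxxx' → match

ii, viii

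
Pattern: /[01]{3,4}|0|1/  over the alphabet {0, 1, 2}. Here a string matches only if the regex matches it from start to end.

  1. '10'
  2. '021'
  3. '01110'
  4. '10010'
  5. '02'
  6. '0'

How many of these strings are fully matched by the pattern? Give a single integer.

1

1. '10' → no match
2. '021' → no match
3. '01110' → no match
4. '10010' → no match
5. '02' → no match
6. '0' → match
Total matched: 1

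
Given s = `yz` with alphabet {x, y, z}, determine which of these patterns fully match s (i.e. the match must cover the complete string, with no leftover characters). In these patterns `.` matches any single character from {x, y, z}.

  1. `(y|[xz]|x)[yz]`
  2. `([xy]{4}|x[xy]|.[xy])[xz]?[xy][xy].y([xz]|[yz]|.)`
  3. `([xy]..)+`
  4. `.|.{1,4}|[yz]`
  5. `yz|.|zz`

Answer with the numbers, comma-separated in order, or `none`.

1, 4, 5

1 → match
2 → no match
3 → no match
4 → match
5 → match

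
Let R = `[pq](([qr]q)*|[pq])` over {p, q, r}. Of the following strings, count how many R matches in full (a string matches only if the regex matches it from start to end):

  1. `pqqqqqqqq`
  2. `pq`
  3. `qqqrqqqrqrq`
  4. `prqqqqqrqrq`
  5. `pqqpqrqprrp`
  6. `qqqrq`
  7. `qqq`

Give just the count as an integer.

6

1 → match
2 → match
3 → match
4 → match
5 → no match
6 → match
7 → match
Total matched: 6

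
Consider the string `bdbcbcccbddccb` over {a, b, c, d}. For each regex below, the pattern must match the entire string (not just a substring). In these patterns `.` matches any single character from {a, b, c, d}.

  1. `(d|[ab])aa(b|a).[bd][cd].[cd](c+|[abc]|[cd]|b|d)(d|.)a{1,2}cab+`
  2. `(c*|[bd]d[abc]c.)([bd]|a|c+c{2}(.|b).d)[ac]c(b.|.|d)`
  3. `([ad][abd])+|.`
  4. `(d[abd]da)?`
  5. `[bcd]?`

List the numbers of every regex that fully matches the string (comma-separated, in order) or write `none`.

1 → no match
2 → match
3 → no match
4 → no match
5 → no match

2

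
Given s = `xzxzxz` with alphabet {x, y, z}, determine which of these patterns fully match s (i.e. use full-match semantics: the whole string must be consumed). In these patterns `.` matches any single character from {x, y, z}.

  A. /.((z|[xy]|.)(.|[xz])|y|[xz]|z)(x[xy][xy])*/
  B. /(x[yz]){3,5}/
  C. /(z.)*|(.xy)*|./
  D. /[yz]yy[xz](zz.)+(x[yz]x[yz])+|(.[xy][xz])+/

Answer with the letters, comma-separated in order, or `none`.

B

A → no match
B → match
C → no match
D → no match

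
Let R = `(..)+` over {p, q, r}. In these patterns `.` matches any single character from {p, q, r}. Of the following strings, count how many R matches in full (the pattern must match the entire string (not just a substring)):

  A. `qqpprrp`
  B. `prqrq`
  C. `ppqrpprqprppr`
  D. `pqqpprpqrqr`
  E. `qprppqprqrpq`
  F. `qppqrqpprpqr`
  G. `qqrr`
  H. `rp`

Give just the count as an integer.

A. `qqpprrp` → no match
B. `prqrq` → no match
C → no match
D. `pqqpprpqrqr` → no match
E. `qprppqprqrpq` → match
F. `qppqrqpprpqr` → match
G. `qqrr` → match
H. `rp` → match
Total matched: 4

4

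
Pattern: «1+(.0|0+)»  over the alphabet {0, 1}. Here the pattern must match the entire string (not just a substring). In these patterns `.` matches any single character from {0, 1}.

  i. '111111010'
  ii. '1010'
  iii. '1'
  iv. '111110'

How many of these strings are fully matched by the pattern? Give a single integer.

i → no match
ii → no match
iii → no match — must end with '0'
iv → match
Total matched: 1

1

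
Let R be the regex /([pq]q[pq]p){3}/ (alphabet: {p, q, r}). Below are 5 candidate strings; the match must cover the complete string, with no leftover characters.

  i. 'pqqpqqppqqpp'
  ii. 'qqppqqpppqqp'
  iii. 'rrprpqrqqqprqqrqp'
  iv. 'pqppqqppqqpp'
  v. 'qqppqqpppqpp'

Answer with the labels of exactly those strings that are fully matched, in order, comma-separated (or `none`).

i, ii, iv, v

i → match
ii → match
iii → no match
iv → match
v → match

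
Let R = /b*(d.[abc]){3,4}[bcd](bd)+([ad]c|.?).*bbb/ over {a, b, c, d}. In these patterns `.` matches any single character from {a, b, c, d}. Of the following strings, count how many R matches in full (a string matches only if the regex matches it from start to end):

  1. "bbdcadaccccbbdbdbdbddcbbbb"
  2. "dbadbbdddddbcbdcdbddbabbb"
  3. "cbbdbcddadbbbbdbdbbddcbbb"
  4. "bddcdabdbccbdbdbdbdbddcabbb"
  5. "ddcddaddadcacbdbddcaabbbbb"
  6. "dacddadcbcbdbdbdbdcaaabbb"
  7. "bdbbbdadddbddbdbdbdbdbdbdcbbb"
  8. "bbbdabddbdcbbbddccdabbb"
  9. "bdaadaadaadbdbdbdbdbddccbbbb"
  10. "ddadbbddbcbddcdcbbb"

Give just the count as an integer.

1 → no match
2 → no match
3 → no match
4 → match
5 → match
6 → match
7 → no match
8 → match
9 → match
10 → match
Total matched: 6

6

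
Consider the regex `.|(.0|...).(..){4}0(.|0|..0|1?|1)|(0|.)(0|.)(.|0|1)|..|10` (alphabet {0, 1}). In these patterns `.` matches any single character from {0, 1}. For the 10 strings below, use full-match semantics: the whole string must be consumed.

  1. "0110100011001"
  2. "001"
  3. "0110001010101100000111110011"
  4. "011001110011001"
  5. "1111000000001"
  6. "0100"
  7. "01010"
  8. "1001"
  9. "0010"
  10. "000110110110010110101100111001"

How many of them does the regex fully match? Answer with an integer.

1

1 → no match
2 → match
3 → no match
4 → no match
5 → no match
6 → no match
7 → no match
8 → no match
9 → no match
10 → no match
Total matched: 1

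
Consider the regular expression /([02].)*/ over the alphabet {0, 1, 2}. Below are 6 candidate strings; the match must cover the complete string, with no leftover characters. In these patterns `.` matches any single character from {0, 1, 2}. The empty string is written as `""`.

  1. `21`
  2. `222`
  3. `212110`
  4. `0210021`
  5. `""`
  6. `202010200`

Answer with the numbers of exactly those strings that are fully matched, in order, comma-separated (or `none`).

1, 5

1. `21` → match
2. `222` → no match
3. `212110` → no match
4. `0210021` → no match
5. `""` → match
6. `202010200` → no match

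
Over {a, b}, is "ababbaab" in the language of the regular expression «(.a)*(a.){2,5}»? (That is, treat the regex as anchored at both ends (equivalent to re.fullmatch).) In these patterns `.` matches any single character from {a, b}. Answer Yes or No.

No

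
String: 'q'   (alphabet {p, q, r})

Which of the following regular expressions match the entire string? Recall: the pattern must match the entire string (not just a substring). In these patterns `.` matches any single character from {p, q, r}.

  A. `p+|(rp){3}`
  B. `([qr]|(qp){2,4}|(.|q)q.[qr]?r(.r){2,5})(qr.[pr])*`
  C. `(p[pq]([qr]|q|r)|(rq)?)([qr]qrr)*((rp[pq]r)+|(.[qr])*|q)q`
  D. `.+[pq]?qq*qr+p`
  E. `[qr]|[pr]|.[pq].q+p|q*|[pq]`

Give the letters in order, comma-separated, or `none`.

B, C, E

A → no match
B → match
C → match
D → no match — must end with 'rp'
E → match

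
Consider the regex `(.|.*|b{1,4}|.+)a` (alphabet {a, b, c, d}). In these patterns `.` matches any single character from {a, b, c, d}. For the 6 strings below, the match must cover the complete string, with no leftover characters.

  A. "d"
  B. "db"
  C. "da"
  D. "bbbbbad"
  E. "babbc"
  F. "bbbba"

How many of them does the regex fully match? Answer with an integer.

A → no match — must end with "a"
B → no match — must end with "a"
C → match
D → no match — must end with "a"
E → no match — must end with "a"
F → match
Total matched: 2

2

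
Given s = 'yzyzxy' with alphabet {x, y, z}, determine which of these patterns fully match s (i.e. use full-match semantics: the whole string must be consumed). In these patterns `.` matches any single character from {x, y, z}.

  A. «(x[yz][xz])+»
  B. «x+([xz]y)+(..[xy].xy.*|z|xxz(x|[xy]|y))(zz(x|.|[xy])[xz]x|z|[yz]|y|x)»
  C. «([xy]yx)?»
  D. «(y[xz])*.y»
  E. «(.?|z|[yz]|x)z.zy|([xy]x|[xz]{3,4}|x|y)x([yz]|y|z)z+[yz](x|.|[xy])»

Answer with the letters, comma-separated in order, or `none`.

D

A → no match — must start with 'x'
B → no match — must start with 'x'
C → no match
D → match
E → no match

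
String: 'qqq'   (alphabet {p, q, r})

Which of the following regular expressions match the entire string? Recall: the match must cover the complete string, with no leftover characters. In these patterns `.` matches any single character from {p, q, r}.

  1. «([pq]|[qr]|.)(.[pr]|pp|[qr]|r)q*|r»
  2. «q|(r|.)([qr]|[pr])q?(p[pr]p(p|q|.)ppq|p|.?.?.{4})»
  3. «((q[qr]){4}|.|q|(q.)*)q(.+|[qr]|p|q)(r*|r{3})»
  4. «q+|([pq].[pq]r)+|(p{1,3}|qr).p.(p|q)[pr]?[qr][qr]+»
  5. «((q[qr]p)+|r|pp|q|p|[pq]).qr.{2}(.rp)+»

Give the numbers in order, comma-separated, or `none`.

1, 3, 4

1 → match
2 → no match
3 → match
4 → match
5 → no match — must end with 'rp'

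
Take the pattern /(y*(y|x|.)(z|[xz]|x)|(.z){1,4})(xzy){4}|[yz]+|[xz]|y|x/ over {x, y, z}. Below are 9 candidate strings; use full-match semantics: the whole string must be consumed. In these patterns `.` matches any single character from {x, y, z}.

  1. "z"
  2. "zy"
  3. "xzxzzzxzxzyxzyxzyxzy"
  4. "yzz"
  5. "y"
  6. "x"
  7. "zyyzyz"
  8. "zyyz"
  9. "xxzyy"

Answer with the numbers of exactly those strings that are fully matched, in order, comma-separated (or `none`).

1, 2, 3, 4, 5, 6, 7, 8

1 → match
2 → match
3 → match
4 → match
5 → match
6 → match
7 → match
8 → match
9 → no match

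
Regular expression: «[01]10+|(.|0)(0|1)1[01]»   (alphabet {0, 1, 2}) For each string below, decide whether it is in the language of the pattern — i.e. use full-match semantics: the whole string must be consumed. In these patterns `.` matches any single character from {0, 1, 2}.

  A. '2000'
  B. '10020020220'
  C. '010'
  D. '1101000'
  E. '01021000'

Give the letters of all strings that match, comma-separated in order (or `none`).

C

A. '2000' → no match
B. '10020020220' → no match
C. '010' → match
D. '1101000' → no match
E. '01021000' → no match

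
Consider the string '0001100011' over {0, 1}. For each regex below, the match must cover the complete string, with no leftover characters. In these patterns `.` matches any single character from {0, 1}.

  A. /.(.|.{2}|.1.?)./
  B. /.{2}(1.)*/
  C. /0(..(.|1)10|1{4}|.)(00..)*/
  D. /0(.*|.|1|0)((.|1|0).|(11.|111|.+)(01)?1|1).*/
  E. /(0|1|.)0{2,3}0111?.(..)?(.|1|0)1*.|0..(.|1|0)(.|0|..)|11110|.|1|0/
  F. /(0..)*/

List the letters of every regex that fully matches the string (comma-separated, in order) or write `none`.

A → no match
B → no match
C → match
D → match
E → no match
F → no match

C, D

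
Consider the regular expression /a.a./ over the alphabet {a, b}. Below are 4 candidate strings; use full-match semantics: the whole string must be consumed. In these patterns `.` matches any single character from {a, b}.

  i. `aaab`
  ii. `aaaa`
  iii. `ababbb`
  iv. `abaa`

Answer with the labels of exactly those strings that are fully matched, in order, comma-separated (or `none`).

i → match
ii → match
iii → no match
iv → match

i, ii, iv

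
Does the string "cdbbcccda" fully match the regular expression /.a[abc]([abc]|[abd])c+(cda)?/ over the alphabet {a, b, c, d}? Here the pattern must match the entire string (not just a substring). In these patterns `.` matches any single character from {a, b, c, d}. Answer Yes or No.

No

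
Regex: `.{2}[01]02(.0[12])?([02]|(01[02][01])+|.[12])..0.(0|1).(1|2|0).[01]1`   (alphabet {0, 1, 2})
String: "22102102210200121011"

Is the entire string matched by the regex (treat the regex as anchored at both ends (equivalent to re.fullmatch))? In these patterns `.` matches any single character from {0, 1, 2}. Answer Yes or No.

Yes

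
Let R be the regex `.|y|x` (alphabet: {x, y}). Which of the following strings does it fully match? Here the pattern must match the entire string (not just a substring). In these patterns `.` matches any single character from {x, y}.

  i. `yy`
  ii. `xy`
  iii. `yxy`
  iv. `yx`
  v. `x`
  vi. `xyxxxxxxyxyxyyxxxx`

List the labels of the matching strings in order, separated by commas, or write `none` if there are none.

v

i → no match
ii → no match
iii → no match
iv → no match
v → match
vi → no match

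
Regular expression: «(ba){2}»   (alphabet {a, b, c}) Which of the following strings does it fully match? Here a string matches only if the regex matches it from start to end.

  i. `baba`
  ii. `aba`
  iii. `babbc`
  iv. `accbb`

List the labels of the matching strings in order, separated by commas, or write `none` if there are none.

i → match
ii → no match — must start with `ba`
iii → no match — must end with `ba`
iv → no match — must start with `ba`

i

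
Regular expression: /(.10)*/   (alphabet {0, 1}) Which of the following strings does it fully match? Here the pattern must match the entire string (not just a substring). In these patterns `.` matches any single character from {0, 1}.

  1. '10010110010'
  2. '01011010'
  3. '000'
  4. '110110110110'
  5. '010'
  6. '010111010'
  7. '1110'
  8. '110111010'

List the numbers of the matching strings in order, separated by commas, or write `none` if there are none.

1 → no match
2 → no match
3 → no match
4 → match
5 → match
6 → no match
7 → no match
8 → no match

4, 5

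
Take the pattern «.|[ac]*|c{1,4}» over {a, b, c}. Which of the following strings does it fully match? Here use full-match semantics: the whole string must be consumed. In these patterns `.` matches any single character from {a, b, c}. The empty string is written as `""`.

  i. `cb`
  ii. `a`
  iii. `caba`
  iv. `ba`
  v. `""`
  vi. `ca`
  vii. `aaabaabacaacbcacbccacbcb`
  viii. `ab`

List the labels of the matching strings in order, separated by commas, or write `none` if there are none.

i → no match
ii → match
iii → no match
iv → no match
v → match
vi → match
vii → no match
viii → no match

ii, v, vi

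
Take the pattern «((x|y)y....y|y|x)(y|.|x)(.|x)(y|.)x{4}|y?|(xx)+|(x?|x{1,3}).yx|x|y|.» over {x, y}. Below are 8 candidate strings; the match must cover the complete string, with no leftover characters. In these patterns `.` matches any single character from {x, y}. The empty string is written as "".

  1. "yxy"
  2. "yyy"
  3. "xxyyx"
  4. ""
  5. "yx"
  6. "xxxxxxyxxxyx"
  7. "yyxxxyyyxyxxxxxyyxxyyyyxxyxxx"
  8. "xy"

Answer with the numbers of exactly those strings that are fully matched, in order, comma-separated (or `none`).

1 → no match
2 → no match
3 → match
4 → match
5 → no match
6 → no match
7 → no match
8 → no match

3, 4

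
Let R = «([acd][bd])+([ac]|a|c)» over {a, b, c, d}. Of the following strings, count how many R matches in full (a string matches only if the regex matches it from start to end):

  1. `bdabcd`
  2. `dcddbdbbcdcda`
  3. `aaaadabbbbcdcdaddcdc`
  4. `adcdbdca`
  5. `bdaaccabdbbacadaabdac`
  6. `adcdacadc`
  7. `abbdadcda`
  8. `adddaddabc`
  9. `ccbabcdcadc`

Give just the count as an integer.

0

1 → no match
2 → no match
3 → no match
4 → no match
5 → no match
6 → no match
7 → no match
8 → no match
9 → no match
Total matched: 0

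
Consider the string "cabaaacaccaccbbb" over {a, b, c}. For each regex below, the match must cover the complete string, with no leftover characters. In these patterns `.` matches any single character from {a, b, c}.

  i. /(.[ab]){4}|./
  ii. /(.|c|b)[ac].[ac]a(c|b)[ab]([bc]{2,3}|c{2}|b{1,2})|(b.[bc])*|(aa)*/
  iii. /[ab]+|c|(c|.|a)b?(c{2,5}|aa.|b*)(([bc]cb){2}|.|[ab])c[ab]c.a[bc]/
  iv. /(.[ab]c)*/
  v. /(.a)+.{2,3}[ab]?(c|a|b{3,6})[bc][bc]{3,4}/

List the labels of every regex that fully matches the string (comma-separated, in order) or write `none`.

i → no match
ii → no match
iii → no match
iv → no match
v → match

v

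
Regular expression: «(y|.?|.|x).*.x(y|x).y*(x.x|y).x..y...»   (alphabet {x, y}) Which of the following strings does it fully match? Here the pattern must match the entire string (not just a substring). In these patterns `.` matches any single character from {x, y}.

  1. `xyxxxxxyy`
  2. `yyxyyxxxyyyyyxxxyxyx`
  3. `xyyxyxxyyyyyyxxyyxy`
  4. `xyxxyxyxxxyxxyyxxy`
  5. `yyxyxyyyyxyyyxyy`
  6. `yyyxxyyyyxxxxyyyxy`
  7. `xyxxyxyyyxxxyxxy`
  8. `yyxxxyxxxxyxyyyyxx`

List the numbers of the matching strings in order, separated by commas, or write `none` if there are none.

2, 4, 5, 7, 8

1 → no match
2 → match
3 → no match
4 → match
5 → match
6 → no match
7 → match
8 → match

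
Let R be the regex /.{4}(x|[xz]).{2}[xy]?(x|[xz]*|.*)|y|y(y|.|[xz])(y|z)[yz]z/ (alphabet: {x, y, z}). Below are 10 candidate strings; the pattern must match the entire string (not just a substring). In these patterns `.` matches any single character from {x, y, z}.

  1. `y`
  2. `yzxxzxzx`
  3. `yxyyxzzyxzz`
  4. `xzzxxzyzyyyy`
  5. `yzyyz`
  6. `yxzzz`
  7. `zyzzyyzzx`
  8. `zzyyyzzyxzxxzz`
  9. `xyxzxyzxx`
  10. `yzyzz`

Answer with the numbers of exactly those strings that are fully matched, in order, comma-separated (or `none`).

1 → match
2 → match
3 → match
4 → match
5 → match
6 → match
7 → no match
8 → no match
9 → match
10 → match

1, 2, 3, 4, 5, 6, 9, 10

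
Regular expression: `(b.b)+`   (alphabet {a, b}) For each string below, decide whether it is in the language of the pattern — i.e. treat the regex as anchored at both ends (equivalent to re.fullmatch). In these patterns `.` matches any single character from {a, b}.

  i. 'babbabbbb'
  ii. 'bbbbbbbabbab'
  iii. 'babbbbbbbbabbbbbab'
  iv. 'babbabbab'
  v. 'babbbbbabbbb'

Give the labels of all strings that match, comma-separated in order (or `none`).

i. 'babbabbbb' → match
ii. 'bbbbbbbabbab' → match
iii → match
iv. 'babbabbab' → match
v. 'babbbbbabbbb' → match

i, ii, iii, iv, v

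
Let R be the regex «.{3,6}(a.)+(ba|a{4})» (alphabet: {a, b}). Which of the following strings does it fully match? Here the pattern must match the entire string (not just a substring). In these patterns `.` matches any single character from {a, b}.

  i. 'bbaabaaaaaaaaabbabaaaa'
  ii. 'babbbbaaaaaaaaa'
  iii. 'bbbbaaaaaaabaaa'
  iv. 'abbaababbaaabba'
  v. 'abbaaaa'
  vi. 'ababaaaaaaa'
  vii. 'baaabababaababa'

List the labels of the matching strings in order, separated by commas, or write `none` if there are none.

i → no match
ii → no match
iii → no match
iv → no match
v → no match
vi → match
vii → no match

vi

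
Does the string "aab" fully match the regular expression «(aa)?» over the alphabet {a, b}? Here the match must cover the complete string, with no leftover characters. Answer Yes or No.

No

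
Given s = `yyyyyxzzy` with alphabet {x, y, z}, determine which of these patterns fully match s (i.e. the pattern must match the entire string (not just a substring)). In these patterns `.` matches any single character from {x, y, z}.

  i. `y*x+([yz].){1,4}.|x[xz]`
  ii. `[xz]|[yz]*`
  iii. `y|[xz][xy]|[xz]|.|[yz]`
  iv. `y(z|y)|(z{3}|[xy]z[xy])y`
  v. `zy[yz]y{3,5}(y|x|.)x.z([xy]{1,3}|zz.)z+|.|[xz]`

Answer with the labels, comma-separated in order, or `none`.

i → match
ii → no match
iii → no match
iv → no match
v → no match

i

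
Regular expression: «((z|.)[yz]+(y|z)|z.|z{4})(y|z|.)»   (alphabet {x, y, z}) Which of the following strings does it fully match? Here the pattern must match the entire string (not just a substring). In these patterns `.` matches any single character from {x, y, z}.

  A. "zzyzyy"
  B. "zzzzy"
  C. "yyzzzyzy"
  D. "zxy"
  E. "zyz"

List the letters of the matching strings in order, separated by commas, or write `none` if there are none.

A. "zzyzyy" → match
B. "zzzzy" → match
C. "yyzzzyzy" → match
D. "zxy" → match
E. "zyz" → match

A, B, C, D, E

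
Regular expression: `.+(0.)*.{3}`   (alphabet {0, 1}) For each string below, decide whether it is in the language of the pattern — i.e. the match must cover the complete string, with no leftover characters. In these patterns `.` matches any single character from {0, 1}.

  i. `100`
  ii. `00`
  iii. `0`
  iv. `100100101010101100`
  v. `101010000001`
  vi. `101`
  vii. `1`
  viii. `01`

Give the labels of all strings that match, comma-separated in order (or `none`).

iv, v

i → no match
ii → no match
iii → no match
iv → match
v → match
vi → no match
vii → no match
viii → no match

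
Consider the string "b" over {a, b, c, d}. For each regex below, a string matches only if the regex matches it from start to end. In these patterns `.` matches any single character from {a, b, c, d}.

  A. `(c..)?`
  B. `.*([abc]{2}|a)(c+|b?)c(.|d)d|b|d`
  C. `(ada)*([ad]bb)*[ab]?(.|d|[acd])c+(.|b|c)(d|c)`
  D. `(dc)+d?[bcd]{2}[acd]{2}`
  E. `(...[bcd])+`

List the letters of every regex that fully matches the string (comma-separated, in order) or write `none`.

B

A → no match
B → match
C → no match
D → no match — must start with "dc"
E → no match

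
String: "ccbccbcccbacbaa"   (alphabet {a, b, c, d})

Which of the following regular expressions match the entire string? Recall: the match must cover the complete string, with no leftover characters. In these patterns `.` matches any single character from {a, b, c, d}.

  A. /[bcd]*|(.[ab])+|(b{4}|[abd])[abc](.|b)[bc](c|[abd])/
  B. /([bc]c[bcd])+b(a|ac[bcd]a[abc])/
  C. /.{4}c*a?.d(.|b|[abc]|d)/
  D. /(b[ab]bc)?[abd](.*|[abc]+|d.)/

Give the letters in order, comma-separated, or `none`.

A → no match
B → match
C → no match
D → no match

B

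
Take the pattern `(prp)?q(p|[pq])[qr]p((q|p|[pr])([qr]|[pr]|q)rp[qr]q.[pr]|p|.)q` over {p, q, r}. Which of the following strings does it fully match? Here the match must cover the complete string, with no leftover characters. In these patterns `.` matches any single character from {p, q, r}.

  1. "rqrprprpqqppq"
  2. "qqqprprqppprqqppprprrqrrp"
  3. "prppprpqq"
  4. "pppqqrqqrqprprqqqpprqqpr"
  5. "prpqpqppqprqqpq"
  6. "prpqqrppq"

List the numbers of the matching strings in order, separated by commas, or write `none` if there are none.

6

1 → no match
2 → no match — must end with "q"
3 → no match
4 → no match — must end with "q"
5 → no match
6 → match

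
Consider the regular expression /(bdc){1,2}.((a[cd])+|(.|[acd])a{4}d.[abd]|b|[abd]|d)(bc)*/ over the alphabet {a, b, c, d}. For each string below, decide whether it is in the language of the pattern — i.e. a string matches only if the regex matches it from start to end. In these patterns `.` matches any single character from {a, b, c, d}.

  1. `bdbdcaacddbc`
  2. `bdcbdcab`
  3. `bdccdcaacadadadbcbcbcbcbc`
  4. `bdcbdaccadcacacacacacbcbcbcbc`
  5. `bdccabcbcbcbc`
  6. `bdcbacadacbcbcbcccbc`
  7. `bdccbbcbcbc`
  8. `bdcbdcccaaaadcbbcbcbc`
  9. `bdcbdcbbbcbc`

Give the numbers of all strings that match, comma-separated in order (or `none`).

2, 5, 7, 8, 9

1 → no match — must start with `bdc`
2 → match
3 → no match
4 → no match
5 → match
6 → no match
7 → match
8 → match
9 → match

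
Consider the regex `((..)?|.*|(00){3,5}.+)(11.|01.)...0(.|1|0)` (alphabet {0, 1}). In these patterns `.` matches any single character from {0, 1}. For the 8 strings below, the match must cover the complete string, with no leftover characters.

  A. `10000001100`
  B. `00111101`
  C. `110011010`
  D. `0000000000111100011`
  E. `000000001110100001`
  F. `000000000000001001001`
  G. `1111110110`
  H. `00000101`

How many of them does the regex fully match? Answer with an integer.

A → no match
B → no match
C → no match
D → no match
E → no match
F → match
G → no match
H → no match
Total matched: 1

1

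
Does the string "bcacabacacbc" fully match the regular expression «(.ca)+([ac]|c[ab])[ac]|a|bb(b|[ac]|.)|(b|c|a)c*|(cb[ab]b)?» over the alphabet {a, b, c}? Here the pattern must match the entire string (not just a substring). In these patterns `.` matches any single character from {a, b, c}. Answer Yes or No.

No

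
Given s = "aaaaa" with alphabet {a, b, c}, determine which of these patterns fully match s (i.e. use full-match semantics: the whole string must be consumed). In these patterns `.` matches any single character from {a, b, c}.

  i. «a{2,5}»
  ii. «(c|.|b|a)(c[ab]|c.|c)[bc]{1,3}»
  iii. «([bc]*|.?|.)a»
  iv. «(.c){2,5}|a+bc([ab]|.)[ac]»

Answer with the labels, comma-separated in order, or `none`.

i → match
ii → no match
iii → no match
iv → no match

i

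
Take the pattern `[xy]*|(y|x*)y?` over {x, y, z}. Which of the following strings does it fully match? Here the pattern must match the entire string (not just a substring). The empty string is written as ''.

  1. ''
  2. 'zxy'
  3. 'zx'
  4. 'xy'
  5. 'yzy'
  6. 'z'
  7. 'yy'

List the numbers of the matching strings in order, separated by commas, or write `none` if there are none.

1. '' → match
2. 'zxy' → no match
3. 'zx' → no match
4. 'xy' → match
5. 'yzy' → no match
6. 'z' → no match
7. 'yy' → match

1, 4, 7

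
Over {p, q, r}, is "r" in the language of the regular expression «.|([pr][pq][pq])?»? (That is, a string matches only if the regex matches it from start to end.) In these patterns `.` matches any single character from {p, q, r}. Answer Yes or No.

Yes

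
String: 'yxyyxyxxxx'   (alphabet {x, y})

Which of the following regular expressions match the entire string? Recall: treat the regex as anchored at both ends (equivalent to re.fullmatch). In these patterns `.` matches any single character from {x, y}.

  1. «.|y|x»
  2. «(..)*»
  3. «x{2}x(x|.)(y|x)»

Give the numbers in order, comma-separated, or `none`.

1 → no match
2 → match
3 → no match — must start with 'x'

2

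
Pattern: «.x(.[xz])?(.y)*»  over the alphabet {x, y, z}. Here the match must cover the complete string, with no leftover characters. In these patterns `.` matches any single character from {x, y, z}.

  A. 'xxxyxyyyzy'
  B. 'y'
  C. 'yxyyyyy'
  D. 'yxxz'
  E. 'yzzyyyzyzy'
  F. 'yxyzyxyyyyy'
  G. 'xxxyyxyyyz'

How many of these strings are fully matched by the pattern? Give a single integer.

A → match
B → no match
C → no match
D → match
E → no match
F → no match
G → no match
Total matched: 2

2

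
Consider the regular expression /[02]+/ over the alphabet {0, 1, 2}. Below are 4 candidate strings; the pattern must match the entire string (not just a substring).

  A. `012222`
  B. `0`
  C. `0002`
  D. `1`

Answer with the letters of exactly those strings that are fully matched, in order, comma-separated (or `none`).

B, C

A → no match
B → match
C → match
D → no match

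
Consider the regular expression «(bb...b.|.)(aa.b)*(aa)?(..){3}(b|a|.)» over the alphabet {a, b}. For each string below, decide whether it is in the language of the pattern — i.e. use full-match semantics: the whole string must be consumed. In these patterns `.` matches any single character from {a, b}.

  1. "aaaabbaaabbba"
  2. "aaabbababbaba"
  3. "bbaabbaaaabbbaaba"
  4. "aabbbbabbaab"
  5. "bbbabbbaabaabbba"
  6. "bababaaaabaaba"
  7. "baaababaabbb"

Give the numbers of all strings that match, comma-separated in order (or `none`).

1 → no match
2 → no match
3 → no match
4 → no match
5 → match
6 → no match
7 → match

5, 7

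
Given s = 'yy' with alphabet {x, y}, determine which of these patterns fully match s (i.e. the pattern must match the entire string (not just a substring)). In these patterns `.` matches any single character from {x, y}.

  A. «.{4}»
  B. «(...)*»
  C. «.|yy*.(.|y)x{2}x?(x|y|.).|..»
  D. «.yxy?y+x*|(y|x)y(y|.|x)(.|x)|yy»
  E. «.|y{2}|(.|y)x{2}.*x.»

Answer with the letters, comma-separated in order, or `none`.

C, D, E

A → no match
B → no match
C → match
D → match
E → match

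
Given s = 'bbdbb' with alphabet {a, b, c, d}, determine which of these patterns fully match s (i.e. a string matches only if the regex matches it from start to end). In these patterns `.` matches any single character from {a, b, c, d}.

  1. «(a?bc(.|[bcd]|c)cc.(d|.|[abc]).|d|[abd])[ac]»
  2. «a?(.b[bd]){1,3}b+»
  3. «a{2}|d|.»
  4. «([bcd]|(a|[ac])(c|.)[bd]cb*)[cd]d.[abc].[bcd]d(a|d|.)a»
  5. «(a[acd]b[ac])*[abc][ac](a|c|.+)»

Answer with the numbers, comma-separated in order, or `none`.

1 → no match
2 → match
3 → no match
4 → no match — must end with 'a'
5 → no match

2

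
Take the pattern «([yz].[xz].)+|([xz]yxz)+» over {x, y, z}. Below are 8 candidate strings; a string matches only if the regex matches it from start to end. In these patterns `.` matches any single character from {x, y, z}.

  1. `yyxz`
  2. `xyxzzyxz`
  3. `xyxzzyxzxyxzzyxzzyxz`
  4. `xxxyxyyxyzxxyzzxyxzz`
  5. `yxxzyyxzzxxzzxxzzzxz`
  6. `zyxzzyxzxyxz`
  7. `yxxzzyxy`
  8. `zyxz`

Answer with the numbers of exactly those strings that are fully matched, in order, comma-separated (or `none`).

1 → match
2 → match
3 → match
4 → no match
5 → match
6 → match
7 → match
8 → match

1, 2, 3, 5, 6, 7, 8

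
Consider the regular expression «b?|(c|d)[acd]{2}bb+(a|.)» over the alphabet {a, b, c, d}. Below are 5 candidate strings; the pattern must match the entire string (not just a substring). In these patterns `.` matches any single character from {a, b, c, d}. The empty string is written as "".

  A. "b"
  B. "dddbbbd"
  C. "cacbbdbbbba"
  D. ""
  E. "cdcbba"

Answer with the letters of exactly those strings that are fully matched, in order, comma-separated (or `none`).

A, B, D, E

A → match
B → match
C → no match
D → match
E → match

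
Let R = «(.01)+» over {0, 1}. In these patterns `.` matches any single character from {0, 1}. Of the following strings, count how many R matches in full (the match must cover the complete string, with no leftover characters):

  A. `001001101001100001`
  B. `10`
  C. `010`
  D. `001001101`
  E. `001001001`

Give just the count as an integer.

2

A → no match
B. `10` → no match — must end with `01`
C. `010` → no match — must end with `01`
D. `001001101` → match
E. `001001001` → match
Total matched: 2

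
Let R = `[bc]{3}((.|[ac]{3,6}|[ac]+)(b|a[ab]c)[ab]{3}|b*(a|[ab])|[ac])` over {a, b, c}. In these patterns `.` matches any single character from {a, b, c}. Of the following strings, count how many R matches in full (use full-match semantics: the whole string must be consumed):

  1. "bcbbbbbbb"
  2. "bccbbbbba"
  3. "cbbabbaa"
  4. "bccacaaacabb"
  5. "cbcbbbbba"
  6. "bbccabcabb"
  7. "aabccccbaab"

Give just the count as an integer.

6

1 → match
2 → match
3 → match
4 → match
5 → match
6 → match
7 → no match
Total matched: 6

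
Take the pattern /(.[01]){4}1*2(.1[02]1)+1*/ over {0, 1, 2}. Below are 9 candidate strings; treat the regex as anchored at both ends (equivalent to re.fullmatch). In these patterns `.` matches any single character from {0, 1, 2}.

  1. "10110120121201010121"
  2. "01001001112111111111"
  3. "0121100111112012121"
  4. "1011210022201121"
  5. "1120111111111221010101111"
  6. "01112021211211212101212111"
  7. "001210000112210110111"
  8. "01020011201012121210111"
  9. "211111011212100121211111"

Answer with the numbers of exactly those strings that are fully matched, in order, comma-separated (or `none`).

5

1 → no match
2 → no match
3 → no match
4 → no match
5 → match
6 → no match
7 → no match
8 → no match
9 → no match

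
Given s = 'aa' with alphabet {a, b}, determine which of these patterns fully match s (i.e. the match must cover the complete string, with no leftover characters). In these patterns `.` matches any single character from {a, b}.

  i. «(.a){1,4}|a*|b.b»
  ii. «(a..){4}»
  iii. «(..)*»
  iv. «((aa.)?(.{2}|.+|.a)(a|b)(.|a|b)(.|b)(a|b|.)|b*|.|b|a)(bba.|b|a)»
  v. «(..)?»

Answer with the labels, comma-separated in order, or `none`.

i → match
ii → no match
iii → match
iv → match
v → match

i, iii, iv, v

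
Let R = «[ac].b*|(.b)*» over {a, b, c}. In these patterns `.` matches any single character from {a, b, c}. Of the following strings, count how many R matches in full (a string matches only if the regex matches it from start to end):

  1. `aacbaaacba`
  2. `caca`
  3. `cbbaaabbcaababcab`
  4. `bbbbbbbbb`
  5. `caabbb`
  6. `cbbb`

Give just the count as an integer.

1

1. `aacbaaacba` → no match
2. `caca` → no match
3 → no match
4. `bbbbbbbbb` → no match
5. `caabbb` → no match
6. `cbbb` → match
Total matched: 1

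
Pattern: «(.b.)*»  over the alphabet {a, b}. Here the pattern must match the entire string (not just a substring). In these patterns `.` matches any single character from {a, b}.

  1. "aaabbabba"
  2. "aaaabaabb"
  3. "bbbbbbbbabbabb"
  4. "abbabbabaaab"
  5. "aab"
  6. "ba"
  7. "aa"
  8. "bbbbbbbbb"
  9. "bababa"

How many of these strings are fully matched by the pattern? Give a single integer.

1. "aaabbabba" → no match
2. "aaaabaabb" → no match
3 → no match
4. "abbabbabaaab" → no match
5. "aab" → no match
6. "ba" → no match
7. "aa" → no match
8. "bbbbbbbbb" → match
9. "bababa" → no match
Total matched: 1

1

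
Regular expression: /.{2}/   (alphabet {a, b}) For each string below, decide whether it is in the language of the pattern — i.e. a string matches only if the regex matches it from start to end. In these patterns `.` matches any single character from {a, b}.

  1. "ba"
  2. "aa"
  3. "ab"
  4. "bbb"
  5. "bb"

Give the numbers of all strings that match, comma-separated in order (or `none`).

1, 2, 3, 5

1. "ba" → match
2. "aa" → match
3. "ab" → match
4. "bbb" → no match
5. "bb" → match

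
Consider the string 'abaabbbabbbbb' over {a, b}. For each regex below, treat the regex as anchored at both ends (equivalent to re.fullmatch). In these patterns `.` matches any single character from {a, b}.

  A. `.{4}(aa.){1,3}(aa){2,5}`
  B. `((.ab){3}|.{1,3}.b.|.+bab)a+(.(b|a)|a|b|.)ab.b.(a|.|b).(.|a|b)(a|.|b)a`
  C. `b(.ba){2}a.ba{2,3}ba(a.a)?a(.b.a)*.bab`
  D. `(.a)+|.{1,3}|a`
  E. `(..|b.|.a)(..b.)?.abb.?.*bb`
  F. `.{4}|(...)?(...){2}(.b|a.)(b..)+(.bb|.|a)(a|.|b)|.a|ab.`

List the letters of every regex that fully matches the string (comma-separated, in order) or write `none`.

E

A → no match — must end with 'aa'
B → no match — must end with 'a'
C → no match — must start with 'b'
D → no match
E → match
F → no match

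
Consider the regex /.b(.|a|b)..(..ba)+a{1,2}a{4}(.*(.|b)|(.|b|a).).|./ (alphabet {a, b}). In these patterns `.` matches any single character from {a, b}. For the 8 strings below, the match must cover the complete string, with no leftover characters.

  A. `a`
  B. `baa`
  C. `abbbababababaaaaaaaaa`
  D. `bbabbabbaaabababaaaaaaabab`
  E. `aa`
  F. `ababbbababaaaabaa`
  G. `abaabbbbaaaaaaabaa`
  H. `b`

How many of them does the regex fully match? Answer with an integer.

5

A → match
B → no match
C → match
D → match
E → no match
F → no match
G → match
H → match
Total matched: 5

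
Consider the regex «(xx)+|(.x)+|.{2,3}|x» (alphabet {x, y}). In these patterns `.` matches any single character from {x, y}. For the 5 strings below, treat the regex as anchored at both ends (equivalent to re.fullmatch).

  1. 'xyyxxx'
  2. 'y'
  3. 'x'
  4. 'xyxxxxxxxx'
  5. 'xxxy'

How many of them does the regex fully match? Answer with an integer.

1 → no match
2 → no match
3 → match
4 → no match
5 → no match
Total matched: 1

1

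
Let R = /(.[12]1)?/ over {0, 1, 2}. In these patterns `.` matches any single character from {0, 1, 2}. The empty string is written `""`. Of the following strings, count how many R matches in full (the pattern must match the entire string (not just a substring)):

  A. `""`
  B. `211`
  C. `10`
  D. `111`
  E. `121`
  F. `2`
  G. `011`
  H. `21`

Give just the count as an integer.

A → match
B → match
C → no match
D → match
E → match
F → no match
G → match
H → no match
Total matched: 5

5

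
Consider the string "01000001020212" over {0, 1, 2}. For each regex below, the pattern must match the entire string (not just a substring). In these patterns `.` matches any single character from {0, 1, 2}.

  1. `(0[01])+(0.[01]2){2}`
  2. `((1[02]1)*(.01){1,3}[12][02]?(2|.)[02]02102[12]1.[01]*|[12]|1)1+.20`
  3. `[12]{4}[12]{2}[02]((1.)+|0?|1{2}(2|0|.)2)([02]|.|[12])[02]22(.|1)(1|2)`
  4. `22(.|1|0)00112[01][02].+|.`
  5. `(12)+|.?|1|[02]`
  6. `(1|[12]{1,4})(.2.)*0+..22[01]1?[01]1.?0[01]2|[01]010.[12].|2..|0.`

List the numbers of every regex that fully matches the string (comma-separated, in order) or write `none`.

1 → match
2 → no match — must end with "20"
3 → no match
4 → no match
5 → no match
6 → no match

1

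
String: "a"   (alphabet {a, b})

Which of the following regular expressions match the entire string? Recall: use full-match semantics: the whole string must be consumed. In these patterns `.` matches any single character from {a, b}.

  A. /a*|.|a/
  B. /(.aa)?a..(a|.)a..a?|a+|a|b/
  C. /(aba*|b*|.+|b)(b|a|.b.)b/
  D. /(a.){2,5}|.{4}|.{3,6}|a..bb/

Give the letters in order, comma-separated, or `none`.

A → match
B → match
C → no match — must end with "b"
D → no match

A, B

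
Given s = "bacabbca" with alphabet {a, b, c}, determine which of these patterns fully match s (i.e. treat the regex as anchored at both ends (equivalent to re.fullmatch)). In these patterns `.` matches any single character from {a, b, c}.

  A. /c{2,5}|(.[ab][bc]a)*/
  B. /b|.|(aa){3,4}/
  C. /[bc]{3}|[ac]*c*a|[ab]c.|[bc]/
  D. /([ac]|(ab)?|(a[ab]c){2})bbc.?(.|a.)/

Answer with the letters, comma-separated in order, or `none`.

A

A → match
B → no match
C → no match
D → no match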